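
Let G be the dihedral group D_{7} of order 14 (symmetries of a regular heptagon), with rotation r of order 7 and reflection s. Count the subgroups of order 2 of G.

|G| = 14 and 2 | 14, so subgroups of order 2 are possible by Lagrange.
The subgroups of order 2 are: {e, r^2s}; {e, r^3s}; {e, r^4s}; {e, r^5s}; … (7 in all).
So G has 7 subgroups of order 2.

7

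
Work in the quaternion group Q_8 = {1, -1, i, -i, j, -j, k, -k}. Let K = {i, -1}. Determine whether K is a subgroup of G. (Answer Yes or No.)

No

The identity 1 ∉ K, so K is not a subgroup.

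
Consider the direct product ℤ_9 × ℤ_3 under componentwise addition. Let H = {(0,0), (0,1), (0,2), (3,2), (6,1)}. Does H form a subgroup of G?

No

|H| = 5 does not divide |G| = 27, so by Lagrange H is not a subgroup.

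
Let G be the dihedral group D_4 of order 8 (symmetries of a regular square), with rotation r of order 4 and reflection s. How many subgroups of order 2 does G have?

5

|G| = 8 and 2 | 8, so subgroups of order 2 are possible by Lagrange.
The subgroups of order 2 are: {e, r^2}; {e, r^2s}; {e, r^3s}; {e, rs}; … (5 in all).
So G has 5 subgroups of order 2.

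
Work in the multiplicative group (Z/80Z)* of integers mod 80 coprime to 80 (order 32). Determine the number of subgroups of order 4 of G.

19

|G| = 32 and 4 | 32, so subgroups of order 4 are possible by Lagrange.
The subgroups of order 4 are: {1, 11, 41, 51}; {1, 9, 13, 37}; {1, 17, 33, 49}; {1, 19, 41, 59}; … (19 in all).
So G has 19 subgroups of order 4.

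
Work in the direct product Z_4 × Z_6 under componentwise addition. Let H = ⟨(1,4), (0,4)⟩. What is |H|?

|⟨(1,4)⟩| = 12 and |⟨(0,4)⟩| = 3, so |H| is a multiple of lcm(12, 3) = 12 and divides |G| = 24.
Closing under the operation: H = {(0,0), (0,2), (0,4), (1,0), (1,2), (1,4), (2,0), (2,2), (2,4), (3,0), (3,2), (3,4)}, so |H| = 12.

12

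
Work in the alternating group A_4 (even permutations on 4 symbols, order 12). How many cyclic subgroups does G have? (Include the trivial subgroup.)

8

Each element a generates a cyclic subgroup ⟨a⟩; distinct elements may generate the same one (a cyclic group of order d has φ(d) generators).
Cyclic subgroups by order — order 1: 1; order 2: 3; order 3: 4.
Total: 8.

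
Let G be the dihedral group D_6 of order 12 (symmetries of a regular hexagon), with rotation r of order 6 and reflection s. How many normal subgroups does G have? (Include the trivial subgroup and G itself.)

G has 16 subgroups. Checking conjugation-invariance by order — order 1: 1/1 normal; order 2: 1/7 normal; order 3: 1/1 normal; order 4: 0/3 normal; order 6: 3/3 normal; order 12: 1/1 normal.
Total normal subgroups: 7.

7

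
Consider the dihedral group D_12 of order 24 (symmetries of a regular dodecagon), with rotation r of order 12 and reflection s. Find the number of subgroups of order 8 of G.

3

|G| = 24 and 8 | 24, so subgroups of order 8 are possible by Lagrange.
The subgroups of order 8 are: {e, r^3, r^6, r^9, rs, r^4s, r^7s, r^10s}; {e, r^3, r^6, r^9, r^2s, r^5s, r^8s, r^11s}; {e, r^3, r^6, r^9, s, r^3s, r^6s, r^9s}.
So G has 3 subgroups of order 8.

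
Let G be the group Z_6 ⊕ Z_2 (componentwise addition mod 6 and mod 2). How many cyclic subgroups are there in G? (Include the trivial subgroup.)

Each element a generates a cyclic subgroup ⟨a⟩; distinct elements may generate the same one (a cyclic group of order d has φ(d) generators).
Cyclic subgroups by order — order 1: 1; order 2: 3; order 3: 1; order 6: 3.
Total: 8.

8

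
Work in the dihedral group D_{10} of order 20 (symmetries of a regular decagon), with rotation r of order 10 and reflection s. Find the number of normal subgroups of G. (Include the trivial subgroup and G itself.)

7

G has 22 subgroups. Checking conjugation-invariance by order — order 1: 1/1 normal; order 2: 1/11 normal; order 4: 0/5 normal; order 5: 1/1 normal; order 10: 3/3 normal; order 20: 1/1 normal.
Total normal subgroups: 7.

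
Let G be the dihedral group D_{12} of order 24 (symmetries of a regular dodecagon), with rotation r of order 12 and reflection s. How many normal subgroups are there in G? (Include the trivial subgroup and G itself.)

9

G has 34 subgroups. Checking conjugation-invariance by order — order 1: 1/1 normal; order 2: 1/13 normal; order 3: 1/1 normal; order 4: 1/7 normal; order 6: 1/5 normal; order 8: 0/3 normal; order 12: 3/3 normal; order 24: 1/1 normal.
Total normal subgroups: 9.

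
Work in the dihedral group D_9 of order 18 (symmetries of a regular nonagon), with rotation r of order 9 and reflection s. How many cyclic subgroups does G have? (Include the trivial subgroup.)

Each element a generates a cyclic subgroup ⟨a⟩; distinct elements may generate the same one (a cyclic group of order d has φ(d) generators).
Cyclic subgroups by order — order 1: 1; order 2: 9; order 3: 1; order 9: 1.
Total: 12.

12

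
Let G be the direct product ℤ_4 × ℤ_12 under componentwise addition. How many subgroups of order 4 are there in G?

7

|G| = 48 and 4 | 48, so subgroups of order 4 are possible by Lagrange.
The subgroups of order 4 are: {(0,0), (0,3), (0,6), (0,9)}; {(0,0), (0,6), (2,0), (2,6)}; {(0,0), (0,6), (2,3), (2,9)}; {(0,0), (1,0), (2,0), (3,0)}; … (7 in all).
So G has 7 subgroups of order 4.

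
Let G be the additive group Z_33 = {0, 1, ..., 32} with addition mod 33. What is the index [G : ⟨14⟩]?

|⟨14⟩| = 33 and |G| = 33.
By Lagrange, [G : H] = |G|/|H| = 33/33 = 1.

1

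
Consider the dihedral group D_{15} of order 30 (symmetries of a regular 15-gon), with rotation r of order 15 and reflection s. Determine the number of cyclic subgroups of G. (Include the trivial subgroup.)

Group the elements of G by the cyclic subgroup they generate; each cyclic subgroup of order d accounts for φ(d) elements.
Cyclic subgroups by order — order 1: 1; order 2: 15; order 3: 1; order 5: 1; order 15: 1.
Total: 19.

19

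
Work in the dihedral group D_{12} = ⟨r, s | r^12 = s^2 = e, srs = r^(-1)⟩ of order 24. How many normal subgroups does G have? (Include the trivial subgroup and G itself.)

G has 34 subgroups. Checking conjugation-invariance by order — order 1: 1/1 normal; order 2: 1/13 normal; order 3: 1/1 normal; order 4: 1/7 normal; order 6: 1/5 normal; order 8: 0/3 normal; order 12: 3/3 normal; order 24: 1/1 normal.
Total normal subgroups: 9.

9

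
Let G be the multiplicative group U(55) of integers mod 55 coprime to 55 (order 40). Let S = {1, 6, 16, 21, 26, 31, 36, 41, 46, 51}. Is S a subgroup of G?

Yes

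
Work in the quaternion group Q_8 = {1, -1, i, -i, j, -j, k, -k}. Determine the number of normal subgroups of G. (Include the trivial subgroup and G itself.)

6

G has 6 subgroups. Checking conjugation-invariance by order — order 1: 1/1 normal; order 2: 1/1 normal; order 4: 3/3 normal; order 8: 1/1 normal.
Total normal subgroups: 6.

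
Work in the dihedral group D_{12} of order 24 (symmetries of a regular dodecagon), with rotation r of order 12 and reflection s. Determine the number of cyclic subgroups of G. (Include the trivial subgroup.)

18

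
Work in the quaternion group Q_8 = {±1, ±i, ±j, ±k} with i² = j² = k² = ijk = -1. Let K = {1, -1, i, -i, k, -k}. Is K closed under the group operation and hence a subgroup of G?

No

|K| = 6 does not divide |G| = 8, so by Lagrange K is not a subgroup.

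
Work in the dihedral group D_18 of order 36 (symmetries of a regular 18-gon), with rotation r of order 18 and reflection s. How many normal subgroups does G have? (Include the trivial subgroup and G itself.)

G has 45 subgroups. Checking conjugation-invariance by order — order 1: 1/1 normal; order 2: 1/19 normal; order 3: 1/1 normal; order 4: 0/9 normal; order 6: 1/7 normal; order 9: 1/1 normal; order 12: 0/3 normal; order 18: 3/3 normal; order 36: 1/1 normal.
Total normal subgroups: 9.

9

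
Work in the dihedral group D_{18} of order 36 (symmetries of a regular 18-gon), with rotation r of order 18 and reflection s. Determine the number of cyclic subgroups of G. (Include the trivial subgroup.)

24

A cyclic subgroup of order d is generated by each of its φ(d) elements of order d, so the cyclic subgroups of order d number (#elements of order d)/φ(d).
Cyclic subgroups by order — order 1: 1; order 2: 19; order 3: 1; order 6: 1; order 9: 1; order 18: 1.
Total: 24.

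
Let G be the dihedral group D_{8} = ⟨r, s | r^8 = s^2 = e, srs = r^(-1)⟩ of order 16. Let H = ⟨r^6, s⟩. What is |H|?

|⟨r^6⟩| = 4 and |⟨s⟩| = 2, so |H| is a multiple of lcm(4, 2) = 4 and divides |G| = 16.
Closing under the operation: H = {e, r^2, r^4, r^6, s, r^2s, r^4s, r^6s}, so |H| = 8.

8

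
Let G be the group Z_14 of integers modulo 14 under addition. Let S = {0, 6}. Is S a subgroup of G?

6 ∈ S but its inverse 8 ∉ S, so S is not a subgroup.

No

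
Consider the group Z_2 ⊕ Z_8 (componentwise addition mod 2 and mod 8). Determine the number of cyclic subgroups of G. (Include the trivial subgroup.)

8

Group the elements of G by the cyclic subgroup they generate; each cyclic subgroup of order d accounts for φ(d) elements.
Cyclic subgroups by order — order 1: 1; order 2: 3; order 4: 2; order 8: 2.
Total: 8.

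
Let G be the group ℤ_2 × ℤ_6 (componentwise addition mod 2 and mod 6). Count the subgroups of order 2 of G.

3

|G| = 12 and 2 | 12, so subgroups of order 2 are possible by Lagrange.
The subgroups of order 2 are: {(0,0), (0,3)}; {(0,0), (1,0)}; {(0,0), (1,3)}.
So G has 3 subgroups of order 2.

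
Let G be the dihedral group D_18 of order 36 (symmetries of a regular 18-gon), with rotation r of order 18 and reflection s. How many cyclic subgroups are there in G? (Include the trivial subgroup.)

Group the elements of G by the cyclic subgroup they generate; each cyclic subgroup of order d accounts for φ(d) elements.
Cyclic subgroups by order — order 1: 1; order 2: 19; order 3: 1; order 6: 1; order 9: 1; order 18: 1.
Total: 24.

24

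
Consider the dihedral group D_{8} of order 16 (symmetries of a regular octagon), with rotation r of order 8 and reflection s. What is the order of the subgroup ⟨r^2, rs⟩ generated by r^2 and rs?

8

|⟨r^2⟩| = 4 and |⟨rs⟩| = 2, so |H| is a multiple of lcm(4, 2) = 4 and divides |G| = 16.
Closing under the operation: H = {e, r^2, r^4, r^6, rs, r^3s, r^5s, r^7s}, so |H| = 8.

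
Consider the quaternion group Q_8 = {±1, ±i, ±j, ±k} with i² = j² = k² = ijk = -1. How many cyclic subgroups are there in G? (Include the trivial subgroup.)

5

Each element a generates a cyclic subgroup ⟨a⟩; distinct elements may generate the same one (a cyclic group of order d has φ(d) generators).
Cyclic subgroups by order — order 1: 1; order 2: 1; order 4: 3.
Total: 5.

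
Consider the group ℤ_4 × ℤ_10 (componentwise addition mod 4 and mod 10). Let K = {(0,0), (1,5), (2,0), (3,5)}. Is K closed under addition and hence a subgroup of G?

Yes

|K| = 4 divides |G| = 40, consistent with Lagrange.
K contains the identity, every element's inverse is in K, and K is closed under +: it is a subgroup.
In fact K = ⟨(1,5)⟩.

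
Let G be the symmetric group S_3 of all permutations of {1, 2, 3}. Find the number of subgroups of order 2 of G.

3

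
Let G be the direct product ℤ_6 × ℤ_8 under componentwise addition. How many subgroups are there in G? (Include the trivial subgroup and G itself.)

22

|G| = 48, so by Lagrange every subgroup order divides 48. Divisors: 1, 2, 3, 4, 6, 8, 12, 16, 24, 48.
Subgroups by order — order 1: 1; order 2: 3; order 3: 1; order 4: 3; order 6: 3; order 8: 3; order 12: 3; order 16: 1; order 24: 3; order 48: 1.
Total: 1 + 3 + 1 + 3 + 3 + 3 + 3 + 1 + 3 + 1 = 22.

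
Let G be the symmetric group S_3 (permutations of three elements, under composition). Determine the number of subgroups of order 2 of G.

|G| = 6 and 2 | 6, so subgroups of order 2 are possible by Lagrange.
The subgroups of order 2 are: {e, (1 2)}; {e, (1 3)}; {e, (2 3)}.
So G has 3 subgroups of order 2.

3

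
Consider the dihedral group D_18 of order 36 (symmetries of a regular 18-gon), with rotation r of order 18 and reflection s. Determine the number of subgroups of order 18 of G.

|G| = 36 and 18 | 36, so subgroups of order 18 are possible by Lagrange.
The subgroups of order 18 are: {e, r, r^2, r^3, r^4, r^5, r^6, r^7, r^8, r^9, r^10, r^11, r^12, r^13, r^14, r^15, r^16, r^17}; {e, r^2, r^4, r^6, r^8, r^10, r^12, r^14, r^16, s, r^2s, r^4s, r^6s, r^8s, r^10s, r^12s, r^14s, r^16s}; {e, r^2, r^4, r^6, r^8, r^10, r^12, r^14, r^16, rs, r^3s, r^5s, r^7s, r^9s, r^11s, r^13s, r^15s, r^17s}.
So G has 3 subgroups of order 18.

3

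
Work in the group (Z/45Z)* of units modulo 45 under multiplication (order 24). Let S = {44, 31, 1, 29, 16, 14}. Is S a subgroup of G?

Yes

|S| = 6 divides |G| = 24, consistent with Lagrange.
S contains the identity, every element's inverse is in S, and S is closed under ·: it is a subgroup.
In fact S = ⟨29⟩.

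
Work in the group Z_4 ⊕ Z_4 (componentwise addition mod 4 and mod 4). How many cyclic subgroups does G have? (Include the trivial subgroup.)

10

A cyclic subgroup of order d is generated by each of its φ(d) elements of order d, so the cyclic subgroups of order d number (#elements of order d)/φ(d).
Cyclic subgroups by order — order 1: 1; order 2: 3; order 4: 6.
Total: 10.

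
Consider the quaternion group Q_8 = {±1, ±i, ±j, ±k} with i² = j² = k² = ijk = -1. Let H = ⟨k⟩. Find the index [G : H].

|⟨k⟩| = 4 and |G| = 8.
By Lagrange, [G : H] = |G|/|H| = 8/4 = 2.

2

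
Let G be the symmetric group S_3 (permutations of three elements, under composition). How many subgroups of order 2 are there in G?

3

|G| = 6 and 2 | 6, so subgroups of order 2 are possible by Lagrange.
The subgroups of order 2 are: {e, (1 2)}; {e, (1 3)}; {e, (2 3)}.
So G has 3 subgroups of order 2.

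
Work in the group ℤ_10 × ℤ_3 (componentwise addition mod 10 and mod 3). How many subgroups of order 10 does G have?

1

|G| = 30 and 10 | 30, so subgroups of order 10 are possible by Lagrange.
The subgroups of order 10 are: {(0,0), (1,0), (2,0), (3,0), (4,0), (5,0), (6,0), (7,0), (8,0), (9,0)}.
So G has 1 subgroup of order 10.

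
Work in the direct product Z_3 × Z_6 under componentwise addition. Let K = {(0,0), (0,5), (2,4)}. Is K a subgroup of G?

(2,4) ∈ K but its inverse (1,2) ∉ K, so K is not a subgroup.

No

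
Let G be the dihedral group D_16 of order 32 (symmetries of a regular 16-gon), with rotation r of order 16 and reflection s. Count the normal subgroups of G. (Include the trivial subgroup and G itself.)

G has 36 subgroups. Checking conjugation-invariance by order — order 1: 1/1 normal; order 2: 1/17 normal; order 4: 1/9 normal; order 8: 1/5 normal; order 16: 3/3 normal; order 32: 1/1 normal.
Total normal subgroups: 8.

8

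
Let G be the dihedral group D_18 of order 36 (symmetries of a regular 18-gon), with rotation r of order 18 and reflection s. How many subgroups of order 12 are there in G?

3

|G| = 36 and 12 | 36, so subgroups of order 12 are possible by Lagrange.
The subgroups of order 12 are: {e, r^3, r^6, r^9, r^12, r^15, rs, r^4s, r^7s, r^10s, r^13s, r^16s}; {e, r^3, r^6, r^9, r^12, r^15, r^2s, r^5s, r^8s, r^11s, r^14s, r^17s}; {e, r^3, r^6, r^9, r^12, r^15, s, r^3s, r^6s, r^9s, r^12s, r^15s}.
So G has 3 subgroups of order 12.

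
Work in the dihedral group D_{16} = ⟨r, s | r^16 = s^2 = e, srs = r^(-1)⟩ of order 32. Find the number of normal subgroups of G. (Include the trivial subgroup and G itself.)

G has 36 subgroups. Checking conjugation-invariance by order — order 1: 1/1 normal; order 2: 1/17 normal; order 4: 1/9 normal; order 8: 1/5 normal; order 16: 3/3 normal; order 32: 1/1 normal.
Total normal subgroups: 8.

8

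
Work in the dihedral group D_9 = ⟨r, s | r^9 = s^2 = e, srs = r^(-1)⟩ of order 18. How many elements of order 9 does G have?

The elements of order 9 are: r, r^2, r^4, r^5, r^7, r^8.
That's 6.

6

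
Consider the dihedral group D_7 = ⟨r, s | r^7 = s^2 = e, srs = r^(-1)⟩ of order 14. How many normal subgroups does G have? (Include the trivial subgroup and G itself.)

G has 10 subgroups. Checking conjugation-invariance by order — order 1: 1/1 normal; order 2: 0/7 normal; order 7: 1/1 normal; order 14: 1/1 normal.
Total normal subgroups: 3.

3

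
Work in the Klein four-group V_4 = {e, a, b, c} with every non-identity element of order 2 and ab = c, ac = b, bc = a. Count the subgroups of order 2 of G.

|G| = 4 and 2 | 4, so subgroups of order 2 are possible by Lagrange.
The subgroups of order 2 are: {e, a}; {e, b}; {e, c}.
So G has 3 subgroups of order 2.

3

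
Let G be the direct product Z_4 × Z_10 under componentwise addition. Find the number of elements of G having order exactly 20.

An element (a,b) has order lcm(ord(a), ord(b)); count pairs with lcm equal to 20.
Enumerating gives 16 such elements.

16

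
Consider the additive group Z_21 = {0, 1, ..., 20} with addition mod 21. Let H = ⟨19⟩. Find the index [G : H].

1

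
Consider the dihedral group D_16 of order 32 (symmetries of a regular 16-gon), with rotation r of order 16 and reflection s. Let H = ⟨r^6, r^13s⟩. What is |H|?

16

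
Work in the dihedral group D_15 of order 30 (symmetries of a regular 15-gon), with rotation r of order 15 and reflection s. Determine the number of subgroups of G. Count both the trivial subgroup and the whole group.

28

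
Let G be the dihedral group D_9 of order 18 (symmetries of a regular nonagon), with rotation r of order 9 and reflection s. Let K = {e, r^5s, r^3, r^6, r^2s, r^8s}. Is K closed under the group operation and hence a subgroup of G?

Yes

|K| = 6 divides |G| = 18, consistent with Lagrange.
K contains the identity, every element's inverse is in K, and K is closed under ·: it is a subgroup.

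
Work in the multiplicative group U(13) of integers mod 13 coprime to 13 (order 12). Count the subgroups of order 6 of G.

1

|G| = 12 and 6 | 12, so subgroups of order 6 are possible by Lagrange.
The subgroups of order 6 are: {1, 3, 4, 9, 10, 12}.
So G has 1 subgroup of order 6.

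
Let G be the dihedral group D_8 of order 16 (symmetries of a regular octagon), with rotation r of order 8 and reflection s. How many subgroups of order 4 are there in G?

|G| = 16 and 4 | 16, so subgroups of order 4 are possible by Lagrange.
The subgroups of order 4 are: {e, r^2, r^4, r^6}; {e, r^4, r^2s, r^6s}; {e, r^4, r^3s, r^7s}; {e, r^4, s, r^4s}; … (5 in all).
So G has 5 subgroups of order 4.

5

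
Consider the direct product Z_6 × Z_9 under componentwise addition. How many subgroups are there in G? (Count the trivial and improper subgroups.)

|G| = 54, so by Lagrange every subgroup order divides 54. Divisors: 1, 2, 3, 6, 9, 18, 27, 54.
Subgroups by order — order 1: 1; order 2: 1; order 3: 4; order 6: 4; order 9: 4; order 18: 4; order 27: 1; order 54: 1.
Total: 1 + 1 + 4 + 4 + 4 + 4 + 1 + 1 = 20.

20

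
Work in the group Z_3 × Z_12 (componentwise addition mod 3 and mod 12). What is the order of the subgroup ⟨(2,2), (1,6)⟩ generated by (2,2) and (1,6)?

|⟨(2,2)⟩| = 6 and |⟨(1,6)⟩| = 6, so |H| is a multiple of lcm(6, 6) = 6 and divides |G| = 36.
Closing under the operation: H = {(0,0), (0,2), (0,4), (0,6), (0,8), (0,10), (1,0), (1,2), (1,4), (1,6), (1,8), (1,10), (2,0), (2,2), (2,4), (2,6), (2,8), (2,10)}, so |H| = 18.

18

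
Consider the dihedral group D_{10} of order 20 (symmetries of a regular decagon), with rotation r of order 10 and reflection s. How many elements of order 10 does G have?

The elements of order 10 are: r, r^3, r^7, r^9.
That's 4.

4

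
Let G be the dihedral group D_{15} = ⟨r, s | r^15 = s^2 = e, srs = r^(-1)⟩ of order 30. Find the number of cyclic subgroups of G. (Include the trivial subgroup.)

Group the elements of G by the cyclic subgroup they generate; each cyclic subgroup of order d accounts for φ(d) elements.
Cyclic subgroups by order — order 1: 1; order 2: 15; order 3: 1; order 5: 1; order 15: 1.
Total: 19.

19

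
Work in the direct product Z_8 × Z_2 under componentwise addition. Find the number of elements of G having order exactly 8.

An element (a,b) has order lcm(ord(a), ord(b)); count pairs with lcm equal to 8.
Enumerating gives 8 such elements.

8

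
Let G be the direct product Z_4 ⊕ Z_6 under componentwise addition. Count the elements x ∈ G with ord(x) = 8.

0

An element (a,b) has order lcm(ord(a), ord(b)); count pairs with lcm equal to 8.
Enumerating gives 0 such elements.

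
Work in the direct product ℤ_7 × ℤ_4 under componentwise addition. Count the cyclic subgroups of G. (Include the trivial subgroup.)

6

Group the elements of G by the cyclic subgroup they generate; each cyclic subgroup of order d accounts for φ(d) elements.
Cyclic subgroups by order — order 1: 1; order 2: 1; order 4: 1; order 7: 1; order 14: 1; order 28: 1.
Total: 6.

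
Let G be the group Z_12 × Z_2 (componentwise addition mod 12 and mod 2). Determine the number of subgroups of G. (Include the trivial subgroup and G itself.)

|G| = 24, so by Lagrange every subgroup order divides 24. Divisors: 1, 2, 3, 4, 6, 8, 12, 24.
Subgroups by order — order 1: 1; order 2: 3; order 3: 1; order 4: 3; order 6: 3; order 8: 1; order 12: 3; order 24: 1.
Total: 1 + 3 + 1 + 3 + 3 + 1 + 3 + 1 = 16.

16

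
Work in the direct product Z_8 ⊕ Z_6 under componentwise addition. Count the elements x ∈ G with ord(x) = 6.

6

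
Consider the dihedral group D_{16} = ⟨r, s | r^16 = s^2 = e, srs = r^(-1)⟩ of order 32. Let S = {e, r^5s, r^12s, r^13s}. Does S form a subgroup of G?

Closure fails: r^12s · r^13s = r^15 ∉ S. So S is not a subgroup.

No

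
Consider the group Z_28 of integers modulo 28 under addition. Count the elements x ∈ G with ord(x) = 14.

6

In a cyclic group of order 28, the number of elements of order d (for d | 28) is φ(d).
φ(14) = 6.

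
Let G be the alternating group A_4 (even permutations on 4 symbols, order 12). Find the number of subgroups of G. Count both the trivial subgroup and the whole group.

|G| = 12, so by Lagrange every subgroup order divides 12. Divisors: 1, 2, 3, 4, 6, 12.
Subgroups by order — order 1: 1; order 2: 3; order 3: 4; order 4: 1; order 6: 0; order 12: 1.
Total: 1 + 3 + 4 + 1 + 0 + 1 = 10.

10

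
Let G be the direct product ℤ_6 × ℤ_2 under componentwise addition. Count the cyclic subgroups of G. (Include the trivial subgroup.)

Group the elements of G by the cyclic subgroup they generate; each cyclic subgroup of order d accounts for φ(d) elements.
Cyclic subgroups by order — order 1: 1; order 2: 3; order 3: 1; order 6: 3.
Total: 8.

8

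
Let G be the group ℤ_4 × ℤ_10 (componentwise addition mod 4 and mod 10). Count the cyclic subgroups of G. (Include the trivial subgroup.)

12

Each element a generates a cyclic subgroup ⟨a⟩; distinct elements may generate the same one (a cyclic group of order d has φ(d) generators).
Cyclic subgroups by order — order 1: 1; order 2: 3; order 4: 2; order 5: 1; order 10: 3; order 20: 2.
Total: 12.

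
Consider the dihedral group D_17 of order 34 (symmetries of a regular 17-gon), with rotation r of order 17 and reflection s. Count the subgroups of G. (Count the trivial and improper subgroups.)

|G| = 34, so by Lagrange every subgroup order divides 34. Divisors: 1, 2, 17, 34.
Subgroups by order — order 1: 1; order 2: 17; order 17: 1; order 34: 1.
Total: 1 + 17 + 1 + 1 = 20.

20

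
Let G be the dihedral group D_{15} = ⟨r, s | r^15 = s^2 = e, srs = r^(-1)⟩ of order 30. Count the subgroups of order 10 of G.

|G| = 30 and 10 | 30, so subgroups of order 10 are possible by Lagrange.
The subgroups of order 10 are: {e, r^3, r^6, r^9, r^12, rs, r^4s, r^7s, r^10s, r^13s}; {e, r^3, r^6, r^9, r^12, r^2s, r^5s, r^8s, r^11s, r^14s}; {e, r^3, r^6, r^9, r^12, s, r^3s, r^6s, r^9s, r^12s}.
So G has 3 subgroups of order 10.

3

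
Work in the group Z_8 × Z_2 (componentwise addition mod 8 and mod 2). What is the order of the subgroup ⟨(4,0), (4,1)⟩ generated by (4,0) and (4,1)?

4

|⟨(4,0)⟩| = 2 and |⟨(4,1)⟩| = 2, so |H| is a multiple of lcm(2, 2) = 2 and divides |G| = 16.
Closing under the operation: H = {(0,0), (0,1), (4,0), (4,1)}, so |H| = 4.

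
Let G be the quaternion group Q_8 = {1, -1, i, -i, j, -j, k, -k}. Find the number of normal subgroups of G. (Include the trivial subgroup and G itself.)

G has 6 subgroups. Checking conjugation-invariance by order — order 1: 1/1 normal; order 2: 1/1 normal; order 4: 3/3 normal; order 8: 1/1 normal.
Total normal subgroups: 6.

6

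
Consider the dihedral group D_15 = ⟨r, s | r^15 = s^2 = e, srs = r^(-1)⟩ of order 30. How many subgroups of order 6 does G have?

5

|G| = 30 and 6 | 30, so subgroups of order 6 are possible by Lagrange.
The subgroups of order 6 are: {e, r^5, r^10, s, r^5s, r^10s}; {e, r^5, r^10, rs, r^6s, r^11s}; {e, r^5, r^10, r^2s, r^7s, r^12s}; {e, r^5, r^10, r^3s, r^8s, r^13s}; … (5 in all).
So G has 5 subgroups of order 6.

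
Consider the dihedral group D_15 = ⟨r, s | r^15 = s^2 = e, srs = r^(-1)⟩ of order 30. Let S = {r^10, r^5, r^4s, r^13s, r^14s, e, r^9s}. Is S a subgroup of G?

No

|S| = 7 does not divide |G| = 30, so by Lagrange S is not a subgroup.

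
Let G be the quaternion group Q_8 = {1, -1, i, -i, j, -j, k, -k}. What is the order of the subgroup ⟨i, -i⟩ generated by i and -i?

4

|⟨i⟩| = 4 and |⟨-i⟩| = 4, so |H| is a multiple of lcm(4, 4) = 4 and divides |G| = 8.
Closing under the operation: H = {1, -1, i, -i}, so |H| = 4.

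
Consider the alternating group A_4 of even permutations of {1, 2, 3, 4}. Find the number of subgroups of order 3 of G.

4

|G| = 12 and 3 | 12, so subgroups of order 3 are possible by Lagrange.
The subgroups of order 3 are: {e, (1 2 3), (1 3 2)}; {e, (1 2 4), (1 4 2)}; {e, (1 3 4), (1 4 3)}; {e, (2 3 4), (2 4 3)}.
So G has 4 subgroups of order 3.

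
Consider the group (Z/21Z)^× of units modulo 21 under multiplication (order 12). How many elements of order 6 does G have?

6

The elements of order 6 are: 2, 5, 10, 11, 17, 19.
That's 6.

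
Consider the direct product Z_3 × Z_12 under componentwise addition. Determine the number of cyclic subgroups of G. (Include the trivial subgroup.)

A cyclic subgroup of order d is generated by each of its φ(d) elements of order d, so the cyclic subgroups of order d number (#elements of order d)/φ(d).
Cyclic subgroups by order — order 1: 1; order 2: 1; order 3: 4; order 4: 1; order 6: 4; order 12: 4.
Total: 15.

15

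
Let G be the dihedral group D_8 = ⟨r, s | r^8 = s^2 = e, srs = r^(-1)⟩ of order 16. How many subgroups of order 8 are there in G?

3

|G| = 16 and 8 | 16, so subgroups of order 8 are possible by Lagrange.
The subgroups of order 8 are: {e, r, r^2, r^3, r^4, r^5, r^6, r^7}; {e, r^2, r^4, r^6, s, r^2s, r^4s, r^6s}; {e, r^2, r^4, r^6, rs, r^3s, r^5s, r^7s}.
So G has 3 subgroups of order 8.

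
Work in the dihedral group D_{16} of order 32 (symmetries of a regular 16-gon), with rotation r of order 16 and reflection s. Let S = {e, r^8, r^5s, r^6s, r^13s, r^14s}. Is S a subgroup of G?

|S| = 6 does not divide |G| = 32, so by Lagrange S is not a subgroup.

No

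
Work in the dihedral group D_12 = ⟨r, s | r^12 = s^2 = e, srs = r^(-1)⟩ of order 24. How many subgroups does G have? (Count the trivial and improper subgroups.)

|G| = 24, so by Lagrange every subgroup order divides 24. Divisors: 1, 2, 3, 4, 6, 8, 12, 24.
Subgroups by order — order 1: 1; order 2: 13; order 3: 1; order 4: 7; order 6: 5; order 8: 3; order 12: 3; order 24: 1.
Total: 1 + 13 + 1 + 7 + 5 + 3 + 3 + 1 = 34.

34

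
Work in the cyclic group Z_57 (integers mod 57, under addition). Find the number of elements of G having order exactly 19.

18

In a cyclic group of order 57, the number of elements of order d (for d | 57) is φ(d).
φ(19) = 18.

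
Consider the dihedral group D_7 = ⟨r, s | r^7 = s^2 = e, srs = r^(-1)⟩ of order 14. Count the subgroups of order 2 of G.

7

|G| = 14 and 2 | 14, so subgroups of order 2 are possible by Lagrange.
The subgroups of order 2 are: {e, r^2s}; {e, r^3s}; {e, r^4s}; {e, r^5s}; … (7 in all).
So G has 7 subgroups of order 2.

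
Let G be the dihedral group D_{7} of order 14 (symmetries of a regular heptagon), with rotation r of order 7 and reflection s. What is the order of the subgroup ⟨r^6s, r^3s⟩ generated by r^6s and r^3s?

|⟨r^6s⟩| = 2 and |⟨r^3s⟩| = 2, so |H| is a multiple of lcm(2, 2) = 2 and divides |G| = 14.
Closing {r^6s, r^3s} under the group operation gives all of G, so |H| = 14.

14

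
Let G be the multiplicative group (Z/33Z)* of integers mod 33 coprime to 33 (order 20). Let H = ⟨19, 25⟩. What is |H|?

|⟨19⟩| = 10 and |⟨25⟩| = 5, so |H| is a multiple of lcm(10, 5) = 10 and divides |G| = 20.
Closing under the operation: H = {1, 4, 7, 10, 13, 16, 19, 25, 28, 31}, so |H| = 10.

10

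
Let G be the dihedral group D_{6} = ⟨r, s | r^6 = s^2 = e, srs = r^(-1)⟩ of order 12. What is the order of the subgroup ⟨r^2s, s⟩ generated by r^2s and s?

6

|⟨r^2s⟩| = 2 and |⟨s⟩| = 2, so |H| is a multiple of lcm(2, 2) = 2 and divides |G| = 12.
Closing under the operation: H = {e, r^2, r^4, s, r^2s, r^4s}, so |H| = 6.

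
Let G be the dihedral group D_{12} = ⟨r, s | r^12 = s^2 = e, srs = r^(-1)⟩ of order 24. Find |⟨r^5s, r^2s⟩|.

8

|⟨r^5s⟩| = 2 and |⟨r^2s⟩| = 2, so |H| is a multiple of lcm(2, 2) = 2 and divides |G| = 24.
Closing under the operation: H = {e, r^3, r^6, r^9, r^2s, r^5s, r^8s, r^11s}, so |H| = 8.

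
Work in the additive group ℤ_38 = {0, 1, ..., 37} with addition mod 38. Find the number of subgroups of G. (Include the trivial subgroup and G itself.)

Subgroups of the cyclic group ℤ_38 correspond bijectively to divisors of 38.
Divisors of 38: 1, 2, 19, 38.
So ℤ_38 has 4 subgroups.

4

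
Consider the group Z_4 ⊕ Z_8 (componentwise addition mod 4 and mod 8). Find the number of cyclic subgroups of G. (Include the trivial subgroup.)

Group the elements of G by the cyclic subgroup they generate; each cyclic subgroup of order d accounts for φ(d) elements.
Cyclic subgroups by order — order 1: 1; order 2: 3; order 4: 6; order 8: 4.
Total: 14.

14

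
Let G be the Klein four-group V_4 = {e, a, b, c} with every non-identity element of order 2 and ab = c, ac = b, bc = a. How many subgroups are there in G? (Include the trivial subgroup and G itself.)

|G| = 4, so by Lagrange every subgroup order divides 4. Divisors: 1, 2, 4.
Subgroups by order — order 1: 1; order 2: 3; order 4: 1.
Total: 1 + 3 + 1 = 5.

5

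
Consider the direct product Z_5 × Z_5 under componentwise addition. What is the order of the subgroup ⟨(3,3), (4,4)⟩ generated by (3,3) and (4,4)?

|⟨(3,3)⟩| = 5 and |⟨(4,4)⟩| = 5, so |H| is a multiple of lcm(5, 5) = 5 and divides |G| = 25.
Closing under the operation: H = {(0,0), (1,1), (2,2), (3,3), (4,4)}, so |H| = 5.

5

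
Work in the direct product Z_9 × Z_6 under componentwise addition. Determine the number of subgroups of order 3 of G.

|G| = 54 and 3 | 54, so subgroups of order 3 are possible by Lagrange.
The subgroups of order 3 are: {(0,0), (0,2), (0,4)}; {(0,0), (3,0), (6,0)}; {(0,0), (3,2), (6,4)}; {(0,0), (3,4), (6,2)}.
So G has 4 subgroups of order 3.

4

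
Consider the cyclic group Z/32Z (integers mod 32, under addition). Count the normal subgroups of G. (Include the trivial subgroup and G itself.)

G is abelian, so every subgroup is normal.
G has 6 subgroups in total, hence 6 normal subgroups.

6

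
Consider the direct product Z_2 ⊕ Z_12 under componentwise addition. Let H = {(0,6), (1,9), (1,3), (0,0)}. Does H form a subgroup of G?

Yes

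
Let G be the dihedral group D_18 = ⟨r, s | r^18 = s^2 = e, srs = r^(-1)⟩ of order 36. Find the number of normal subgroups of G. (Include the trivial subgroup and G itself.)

G has 45 subgroups. Checking conjugation-invariance by order — order 1: 1/1 normal; order 2: 1/19 normal; order 3: 1/1 normal; order 4: 0/9 normal; order 6: 1/7 normal; order 9: 1/1 normal; order 12: 0/3 normal; order 18: 3/3 normal; order 36: 1/1 normal.
Total normal subgroups: 9.

9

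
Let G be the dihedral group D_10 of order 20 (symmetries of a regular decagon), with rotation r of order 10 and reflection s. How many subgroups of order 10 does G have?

3

|G| = 20 and 10 | 20, so subgroups of order 10 are possible by Lagrange.
The subgroups of order 10 are: {e, r, r^2, r^3, r^4, r^5, r^6, r^7, r^8, r^9}; {e, r^2, r^4, r^6, r^8, s, r^2s, r^4s, r^6s, r^8s}; {e, r^2, r^4, r^6, r^8, rs, r^3s, r^5s, r^7s, r^9s}.
So G has 3 subgroups of order 10.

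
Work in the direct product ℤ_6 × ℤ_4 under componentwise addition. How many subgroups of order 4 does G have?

3

|G| = 24 and 4 | 24, so subgroups of order 4 are possible by Lagrange.
The subgroups of order 4 are: {(0,0), (0,1), (0,2), (0,3)}; {(0,0), (0,2), (3,0), (3,2)}; {(0,0), (0,2), (3,1), (3,3)}.
So G has 3 subgroups of order 4.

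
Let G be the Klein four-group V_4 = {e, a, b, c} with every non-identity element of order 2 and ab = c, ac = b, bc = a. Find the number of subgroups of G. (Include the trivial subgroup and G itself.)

|G| = 4, so by Lagrange every subgroup order divides 4. Divisors: 1, 2, 4.
Subgroups by order — order 1: 1; order 2: 3; order 4: 1.
Total: 1 + 3 + 1 = 5.

5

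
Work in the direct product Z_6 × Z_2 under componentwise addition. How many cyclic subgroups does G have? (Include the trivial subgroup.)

8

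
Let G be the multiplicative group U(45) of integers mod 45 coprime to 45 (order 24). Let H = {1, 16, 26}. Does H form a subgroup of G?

16 ∈ H but its inverse 31 ∉ H, so H is not a subgroup.

No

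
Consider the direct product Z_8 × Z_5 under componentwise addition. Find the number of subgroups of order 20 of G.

1

|G| = 40 and 20 | 40, so subgroups of order 20 are possible by Lagrange.
The subgroups of order 20 are: {(0,0), (0,1), (0,2), (0,3), (0,4), (2,0), (2,1), (2,2), (2,3), (2,4), (4,0), (4,1), (4,2), (4,3), (4,4), (6,0), (6,1), (6,2), (6,3), (6,4)}.
So G has 1 subgroup of order 20.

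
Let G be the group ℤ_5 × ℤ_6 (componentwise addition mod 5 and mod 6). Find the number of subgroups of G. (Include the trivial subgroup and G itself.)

|G| = 30, so by Lagrange every subgroup order divides 30. Divisors: 1, 2, 3, 5, 6, 10, 15, 30.
Subgroups by order — order 1: 1; order 2: 1; order 3: 1; order 5: 1; order 6: 1; order 10: 1; order 15: 1; order 30: 1.
Total: 1 + 1 + 1 + 1 + 1 + 1 + 1 + 1 = 8.

8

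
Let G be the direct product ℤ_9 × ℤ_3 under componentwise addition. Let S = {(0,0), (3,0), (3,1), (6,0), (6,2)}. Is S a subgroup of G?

|S| = 5 does not divide |G| = 27, so by Lagrange S is not a subgroup.

No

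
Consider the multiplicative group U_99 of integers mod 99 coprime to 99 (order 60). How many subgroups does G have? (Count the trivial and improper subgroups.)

20

|G| = 60, so by Lagrange every subgroup order divides 60. Divisors: 1, 2, 3, 4, 5, 6, 10, 12, 15, 20, 30, 60.
Subgroups by order — order 1: 1; order 2: 3; order 3: 1; order 4: 1; order 5: 1; order 6: 3; order 10: 3; order 12: 1; order 15: 1; order 20: 1; order 30: 3; order 60: 1.
Total: 1 + 3 + 1 + 1 + 1 + 3 + 3 + 1 + 1 + 1 + 3 + 1 = 20.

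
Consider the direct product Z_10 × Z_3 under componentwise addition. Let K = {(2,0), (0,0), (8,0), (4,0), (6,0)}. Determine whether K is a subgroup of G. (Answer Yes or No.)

Yes

|K| = 5 divides |G| = 30, consistent with Lagrange.
K contains the identity, every element's inverse is in K, and K is closed under +: it is a subgroup.
In fact K = ⟨(4,0)⟩.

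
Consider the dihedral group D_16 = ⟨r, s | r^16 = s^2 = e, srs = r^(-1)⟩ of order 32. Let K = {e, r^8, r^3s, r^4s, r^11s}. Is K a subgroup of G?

|K| = 5 does not divide |G| = 32, so by Lagrange K is not a subgroup.

No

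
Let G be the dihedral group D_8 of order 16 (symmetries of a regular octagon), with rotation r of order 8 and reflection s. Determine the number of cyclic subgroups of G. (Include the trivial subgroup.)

A cyclic subgroup of order d is generated by each of its φ(d) elements of order d, so the cyclic subgroups of order d number (#elements of order d)/φ(d).
Cyclic subgroups by order — order 1: 1; order 2: 9; order 4: 1; order 8: 1.
Total: 12.

12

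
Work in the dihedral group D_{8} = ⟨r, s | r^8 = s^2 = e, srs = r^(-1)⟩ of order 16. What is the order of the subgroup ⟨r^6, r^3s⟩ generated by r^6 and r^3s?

|⟨r^6⟩| = 4 and |⟨r^3s⟩| = 2, so |H| is a multiple of lcm(4, 2) = 4 and divides |G| = 16.
Closing under the operation: H = {e, r^2, r^4, r^6, rs, r^3s, r^5s, r^7s}, so |H| = 8.

8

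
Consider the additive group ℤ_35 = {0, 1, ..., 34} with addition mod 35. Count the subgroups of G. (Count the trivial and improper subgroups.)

A cyclic group of order 35 has exactly one subgroup for each divisor of 35.
Divisors of 35: 1, 5, 7, 35.
So ℤ_35 has 4 subgroups.

4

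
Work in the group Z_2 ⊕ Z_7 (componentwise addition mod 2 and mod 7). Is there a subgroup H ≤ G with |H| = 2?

Yes

2 | 14. A subgroup of order 2 is {(0,0), (1,0)}.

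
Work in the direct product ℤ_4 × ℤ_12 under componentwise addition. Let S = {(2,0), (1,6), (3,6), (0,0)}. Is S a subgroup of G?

Yes

|S| = 4 divides |G| = 48, consistent with Lagrange.
S contains the identity, every element's inverse is in S, and S is closed under +: it is a subgroup.
In fact S = ⟨(1,6)⟩.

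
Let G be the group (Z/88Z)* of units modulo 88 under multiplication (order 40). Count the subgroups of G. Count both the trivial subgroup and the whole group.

32

|G| = 40, so by Lagrange every subgroup order divides 40. Divisors: 1, 2, 4, 5, 8, 10, 20, 40.
Subgroups by order — order 1: 1; order 2: 7; order 4: 7; order 5: 1; order 8: 1; order 10: 7; order 20: 7; order 40: 1.
Total: 1 + 7 + 7 + 1 + 1 + 7 + 7 + 1 = 32.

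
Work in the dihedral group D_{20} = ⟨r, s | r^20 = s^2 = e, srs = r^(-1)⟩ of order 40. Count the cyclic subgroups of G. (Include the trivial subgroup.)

26

Group the elements of G by the cyclic subgroup they generate; each cyclic subgroup of order d accounts for φ(d) elements.
Cyclic subgroups by order — order 1: 1; order 2: 21; order 4: 1; order 5: 1; order 10: 1; order 20: 1.
Total: 26.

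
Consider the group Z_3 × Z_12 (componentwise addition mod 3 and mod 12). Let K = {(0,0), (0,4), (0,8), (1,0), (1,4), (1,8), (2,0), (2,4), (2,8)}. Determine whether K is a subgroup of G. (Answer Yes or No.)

|K| = 9 divides |G| = 36, consistent with Lagrange.
K contains the identity, every element's inverse is in K, and K is closed under +: it is a subgroup.

Yes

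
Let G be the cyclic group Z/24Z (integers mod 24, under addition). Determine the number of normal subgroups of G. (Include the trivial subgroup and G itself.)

G is abelian, so every subgroup is normal.
G has 8 subgroups in total, hence 8 normal subgroups.

8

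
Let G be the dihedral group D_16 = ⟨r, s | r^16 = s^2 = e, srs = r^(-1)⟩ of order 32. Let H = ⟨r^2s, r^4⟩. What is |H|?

|⟨r^2s⟩| = 2 and |⟨r^4⟩| = 4, so |H| is a multiple of lcm(2, 4) = 4 and divides |G| = 32.
Closing under the operation: H = {e, r^4, r^8, r^12, r^2s, r^6s, r^10s, r^14s}, so |H| = 8.

8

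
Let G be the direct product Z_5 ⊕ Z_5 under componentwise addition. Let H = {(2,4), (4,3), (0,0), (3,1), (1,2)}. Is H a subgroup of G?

Yes

|H| = 5 divides |G| = 25, consistent with Lagrange.
H contains the identity, every element's inverse is in H, and H is closed under +: it is a subgroup.
In fact H = ⟨(4,3)⟩.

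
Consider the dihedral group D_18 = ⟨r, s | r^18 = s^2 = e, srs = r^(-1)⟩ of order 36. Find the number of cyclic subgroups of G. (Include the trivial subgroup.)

Each element a generates a cyclic subgroup ⟨a⟩; distinct elements may generate the same one (a cyclic group of order d has φ(d) generators).
Cyclic subgroups by order — order 1: 1; order 2: 19; order 3: 1; order 6: 1; order 9: 1; order 18: 1.
Total: 24.

24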